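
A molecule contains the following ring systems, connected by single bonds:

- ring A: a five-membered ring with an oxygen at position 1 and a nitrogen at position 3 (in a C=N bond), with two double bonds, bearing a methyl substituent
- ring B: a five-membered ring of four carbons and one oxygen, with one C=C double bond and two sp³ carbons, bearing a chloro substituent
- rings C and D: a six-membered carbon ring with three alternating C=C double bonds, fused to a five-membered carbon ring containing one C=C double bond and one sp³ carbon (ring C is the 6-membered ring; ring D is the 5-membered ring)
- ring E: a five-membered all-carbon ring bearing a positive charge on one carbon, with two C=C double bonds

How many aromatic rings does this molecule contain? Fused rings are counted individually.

2

Ring A is fully conjugated (every ring atom contributes a p orbital); 2 ring double bonds (4 π electrons) plus a heteroatom lone pair (2) give 6 π electrons. Since 6 = 4n+2 (n=1), ring A is aromatic (oxazole).
Ring B has two sp³ carbons, so it is not fully conjugated — not aromatic (2,3-dihydrofuran).
Ring C is fully conjugated (every ring atom contributes a p orbital); 3 ring double bonds give 6 π electrons. 6 = 4(1)+2, so ring C is aromatic (benzene ring).
Ring D has one sp³ carbon, so it is not fully conjugated — not aromatic (cyclopentene ring).
Ring E has only sp² ring atoms; a planar conformation would have a fully conjugated π system of 4 electrons. But 4 = 4(1), which is 4n not 4n+2, so ring E is not aromatic (cyclopentadienyl cation).
Aromatic: A, C. Total: 2.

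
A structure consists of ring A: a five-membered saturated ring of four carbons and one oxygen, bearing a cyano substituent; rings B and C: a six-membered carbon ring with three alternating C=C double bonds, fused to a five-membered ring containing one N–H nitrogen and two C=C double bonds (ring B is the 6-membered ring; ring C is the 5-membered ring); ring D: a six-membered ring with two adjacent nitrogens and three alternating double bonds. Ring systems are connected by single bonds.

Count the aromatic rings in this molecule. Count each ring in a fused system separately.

Ring A has only sp³ atoms, so it is not fully conjugated — not aromatic (tetrahydrofuran).
Rings B and C form a fused bicyclic system (with one N–H) with 9 sp² atoms and 10 π electrons from ring double bonds plus a heteroatom lone pair. 10 = 4(2)+2, so the system is aromatic and both rings count as aromatic (indole).
Ring D has a continuous p-orbital overlap around the ring; 3 ring double bonds give 6 π electrons. 6 = 4(1)+2, so ring D is aromatic (pyridazine).
Aromatic: B, C, D. Total: 3.

3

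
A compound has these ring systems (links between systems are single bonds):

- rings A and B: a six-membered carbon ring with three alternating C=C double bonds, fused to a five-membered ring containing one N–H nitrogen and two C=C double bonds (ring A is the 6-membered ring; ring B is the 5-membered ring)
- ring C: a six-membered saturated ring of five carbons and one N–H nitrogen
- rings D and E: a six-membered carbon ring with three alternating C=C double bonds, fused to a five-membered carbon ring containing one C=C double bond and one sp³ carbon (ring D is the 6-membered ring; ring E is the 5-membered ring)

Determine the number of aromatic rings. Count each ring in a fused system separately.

3

Rings A and B form a fused bicyclic system (with one N–H) with 9 sp² atoms and 10 π electrons from ring double bonds plus a heteroatom lone pair. 10 = 4(2)+2, so the system is aromatic and both rings count as aromatic (indole).
Ring C has only sp³ atoms, so it is not fully conjugated — not aromatic (piperidine).
Ring D is planar and fully conjugated; 3 ring double bonds give 6 π electrons. Since 6 = 4n+2 (n=1), ring D is aromatic (benzene ring).
Ring E has one sp³ carbon, so it is not fully conjugated — not aromatic (cyclopentene ring).
Aromatic: A, B, D. Total: 3.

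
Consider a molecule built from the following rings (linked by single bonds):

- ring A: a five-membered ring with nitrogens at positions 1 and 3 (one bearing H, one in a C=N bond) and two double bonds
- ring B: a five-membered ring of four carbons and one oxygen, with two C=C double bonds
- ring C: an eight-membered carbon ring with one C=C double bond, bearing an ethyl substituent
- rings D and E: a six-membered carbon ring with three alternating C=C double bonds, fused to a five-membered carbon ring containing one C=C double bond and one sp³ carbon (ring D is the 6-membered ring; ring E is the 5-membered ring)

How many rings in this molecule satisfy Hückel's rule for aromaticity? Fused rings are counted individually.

Ring A is planar and fully conjugated; 2 ring double bonds (4 π electrons) plus a heteroatom lone pair (2) give 6 π electrons. Since 6 = 4n+2 (n=1), ring A is aromatic (imidazole).
Ring B is fully conjugated (every ring atom contributes a p orbital); 2 ring double bonds (4 π electrons) plus a heteroatom lone pair (2) give 6 π electrons. 6 = 4(1)+2, so ring B is aromatic (furan).
Ring C has six sp³ carbons, so it is not fully conjugated — not aromatic (cyclooctene).
Ring D is planar and fully conjugated; 3 ring double bonds give 6 π electrons. Since 6 = 4n+2 (n=1), ring D is aromatic (benzene ring).
Ring E has one sp³ carbon, so it is not fully conjugated — not aromatic (cyclopentene ring).
Aromatic: A, B, D. Total: 3.

3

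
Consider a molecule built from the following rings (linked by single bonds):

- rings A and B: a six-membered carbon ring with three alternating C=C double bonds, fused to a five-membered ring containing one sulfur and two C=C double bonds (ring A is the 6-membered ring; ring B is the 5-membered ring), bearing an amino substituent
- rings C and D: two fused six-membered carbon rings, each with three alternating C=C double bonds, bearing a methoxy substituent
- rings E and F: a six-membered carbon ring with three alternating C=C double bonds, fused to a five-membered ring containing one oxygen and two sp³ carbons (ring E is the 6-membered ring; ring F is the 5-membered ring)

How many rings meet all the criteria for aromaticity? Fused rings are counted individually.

5

Rings A and B form a fused bicyclic system (with one sulfur) with 9 sp² atoms and 10 π electrons from ring double bonds plus a heteroatom lone pair. 10 = 4(2)+2, so the system is aromatic and both rings count as aromatic (benzothiophene).
Rings C and D form a fused bicyclic system with 10 sp² atoms and 10 π electrons from ring double bonds. 10 = 4(2)+2, so the system is aromatic and both rings count as aromatic (naphthalene).
Ring E is planar and fully conjugated; 3 ring double bonds give 6 π electrons. Since 6 = 4n+2 (n=1), ring E is aromatic (benzene ring).
Ring F has two sp³ carbons, so it is not fully conjugated — not aromatic (oxolane ring).
Aromatic: A, B, C, D, E. Total: 5.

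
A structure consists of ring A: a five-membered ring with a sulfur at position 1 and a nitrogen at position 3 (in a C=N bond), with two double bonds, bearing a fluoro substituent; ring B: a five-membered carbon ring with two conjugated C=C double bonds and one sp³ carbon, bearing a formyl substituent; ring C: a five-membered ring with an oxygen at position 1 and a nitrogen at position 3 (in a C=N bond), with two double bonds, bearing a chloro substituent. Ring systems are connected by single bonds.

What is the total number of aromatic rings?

Ring A is fully conjugated (every ring atom contributes a p orbital); 2 ring double bonds (4 π electrons) plus a heteroatom lone pair (2) give 6 π electrons. 6 = 4(1)+2, so ring A is aromatic (thiazole).
Ring B has one sp³ carbon, so it is not fully conjugated — not aromatic (cyclopentadiene).
Ring C is planar and fully conjugated; 2 ring double bonds (4 π electrons) plus a heteroatom lone pair (2) give 6 π electrons. Since 6 = 4n+2 (n=1), ring C is aromatic (oxazole).
Aromatic: A, C. Total: 2.

2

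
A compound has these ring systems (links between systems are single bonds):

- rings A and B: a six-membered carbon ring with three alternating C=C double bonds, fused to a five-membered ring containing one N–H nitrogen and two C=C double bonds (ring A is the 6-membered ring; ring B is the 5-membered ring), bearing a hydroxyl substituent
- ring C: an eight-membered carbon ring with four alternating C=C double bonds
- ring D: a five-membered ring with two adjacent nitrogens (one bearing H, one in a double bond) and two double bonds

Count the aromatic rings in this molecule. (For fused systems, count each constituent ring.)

Rings A and B form a fused bicyclic system (with one N–H) with 9 sp² atoms and 10 π electrons from ring double bonds plus a heteroatom lone pair. 10 = 4(2)+2, so the system is aromatic and both rings count as aromatic (indole).
Ring C has only sp² ring atoms; a planar conformation would have a fully conjugated π system of 8 electrons. But 8 = 4(2), which is 4n not 4n+2, so ring C is not aromatic (cyclooctatetraene) — cyclooctatetraene distorts into a non-planar tub to avoid antiaromaticity.
Ring D is fully conjugated (every ring atom contributes a p orbital); 2 ring double bonds (4 π electrons) plus a heteroatom lone pair (2) give 6 π electrons. Since 6 = 4n+2 (n=1), ring D is aromatic (pyrazole).
Aromatic: A, B, D. Total: 3.

3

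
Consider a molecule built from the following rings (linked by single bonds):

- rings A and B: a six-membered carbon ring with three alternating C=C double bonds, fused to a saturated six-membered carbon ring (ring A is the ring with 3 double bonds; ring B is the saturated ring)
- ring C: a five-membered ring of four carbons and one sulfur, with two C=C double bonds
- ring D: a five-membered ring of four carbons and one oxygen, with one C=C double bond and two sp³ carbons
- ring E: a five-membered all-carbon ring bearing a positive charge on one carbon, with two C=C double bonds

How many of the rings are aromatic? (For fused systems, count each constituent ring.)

Ring A has a continuous p-orbital overlap around the ring; 3 ring double bonds give 6 π electrons. That satisfies 4n+2 with n=1, so ring A is aromatic (benzene ring).
Ring B has four sp³ carbons, so it is not fully conjugated — not aromatic (cyclohexane ring).
Ring C has a continuous p-orbital overlap around the ring; 2 ring double bonds (4 π electrons) plus a heteroatom lone pair (2) give 6 π electrons. 6 = 4(1)+2, so ring C is aromatic (thiophene).
Ring D has two sp³ carbons, so it is not fully conjugated — not aromatic (2,3-dihydrofuran).
Ring E has only sp² ring atoms; a planar conformation would have a fully conjugated π system of 4 electrons. But 4 = 4(1), which is 4n not 4n+2, so ring E is not aromatic (cyclopentadienyl cation).
Aromatic: A, C. Total: 2.

2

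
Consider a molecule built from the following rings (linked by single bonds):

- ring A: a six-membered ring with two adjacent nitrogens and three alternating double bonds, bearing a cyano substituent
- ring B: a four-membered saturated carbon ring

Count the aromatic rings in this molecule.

Ring A is planar and fully conjugated; 3 ring double bonds give 6 π electrons. That satisfies 4n+2 with n=1, so ring A is aromatic (pyridazine).
Ring B has only sp³ atoms, so it is not fully conjugated — not aromatic (cyclobutane).
Aromatic: A. Total: 1.

1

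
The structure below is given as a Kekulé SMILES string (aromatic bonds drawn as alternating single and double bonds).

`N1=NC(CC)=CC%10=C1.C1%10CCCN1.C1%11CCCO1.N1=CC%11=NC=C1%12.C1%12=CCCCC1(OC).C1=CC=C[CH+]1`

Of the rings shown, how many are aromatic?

2

The SMILES encodes a six-membered ring with two adjacent nitrogens and three alternating double bonds; a five-membered saturated ring of four carbons and one N–H nitrogen; a five-membered saturated ring of four carbons and one oxygen; a six-membered ring with nitrogens at positions 1 and 4 and three alternating double bonds; a six-membered carbon ring with one C=C double bond; a five-membered all-carbon ring bearing a positive charge on one carbon, with two C=C double bonds.
The 6-membered ring with two nitrogens (1,2) is fully conjugated (every ring atom contributes a p orbital); 3 ring double bonds give 6 π electrons. That satisfies 4n+2 with n=1, so it is aromatic (pyridazine).
The 5-membered ring with one N–H has only sp³ atoms, so it is not fully conjugated — not aromatic (pyrrolidine).
The 5-membered ring with one oxygen has only sp³ atoms, so it is not fully conjugated — not aromatic (tetrahydrofuran).
The 6-membered ring with two nitrogens (1,4) has a continuous p-orbital overlap around the ring; 3 ring double bonds give 6 π electrons. Since 6 = 4n+2 (n=1), it is aromatic (pyrazine).
The 6-membered ring has four sp³ carbons, so it is not fully conjugated — not aromatic (cyclohexene).
The 5-membered ring has only sp² ring atoms; a planar conformation would have a fully conjugated π system of 4 electrons. But 4 = 4(1), which is 4n not 4n+2, so it is not aromatic (cyclopentadienyl cation).
2 of the 6 rings are aromatic. Total: 2.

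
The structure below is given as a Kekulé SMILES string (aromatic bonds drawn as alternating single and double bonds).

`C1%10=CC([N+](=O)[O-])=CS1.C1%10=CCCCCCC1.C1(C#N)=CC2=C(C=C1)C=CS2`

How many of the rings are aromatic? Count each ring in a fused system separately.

The SMILES encodes a five-membered ring of four carbons and one sulfur, with two C=C double bonds; an eight-membered carbon ring with one C=C double bond; a six-membered carbon ring with three alternating C=C double bonds, fused to a five-membered ring containing one sulfur and two C=C double bonds.
The 5-membered ring with one sulfur has a continuous p-orbital overlap around the ring; 2 ring double bonds (4 π electrons) plus a heteroatom lone pair (2) give 6 π electrons. That satisfies 4n+2 with n=1, so it is aromatic (thiophene).
The 8-membered ring has six sp³ carbons, so it is not fully conjugated — not aromatic (cyclooctene).
The fused 6/5-membered bicyclic (with one sulfur) is a single π system with 9 sp² atoms and 10 π electrons from ring double bonds plus a heteroatom lone pair. 10 = 4(2)+2, so the system is aromatic and both rings count as aromatic (benzothiophene).
3 of the 4 rings are aromatic. Total: 3.

3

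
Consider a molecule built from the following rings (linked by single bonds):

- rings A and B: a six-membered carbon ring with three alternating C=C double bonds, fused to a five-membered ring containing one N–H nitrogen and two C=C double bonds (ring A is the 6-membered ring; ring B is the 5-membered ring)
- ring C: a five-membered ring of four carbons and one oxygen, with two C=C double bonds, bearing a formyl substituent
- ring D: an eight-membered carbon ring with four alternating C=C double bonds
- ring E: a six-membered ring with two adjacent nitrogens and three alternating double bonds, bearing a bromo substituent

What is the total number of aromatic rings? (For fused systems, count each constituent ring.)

4

Rings A and B form a fused bicyclic system (with one N–H) with 9 sp² atoms and 10 π electrons from ring double bonds plus a heteroatom lone pair. 10 = 4(2)+2, so the system is aromatic and both rings count as aromatic (indole).
Ring C is planar and fully conjugated; 2 ring double bonds (4 π electrons) plus a heteroatom lone pair (2) give 6 π electrons. That satisfies 4n+2 with n=1, so ring C is aromatic (furan).
Ring D has only sp² ring atoms; a planar conformation would have a fully conjugated π system of 8 electrons. But 8 = 4(2), which is 4n not 4n+2, so ring D is not aromatic (cyclooctatetraene) — cyclooctatetraene distorts into a non-planar tub to avoid antiaromaticity.
Ring E is planar and fully conjugated; 3 ring double bonds give 6 π electrons. That satisfies 4n+2 with n=1, so ring E is aromatic (pyridazine).
Aromatic: A, B, C, E. Total: 4.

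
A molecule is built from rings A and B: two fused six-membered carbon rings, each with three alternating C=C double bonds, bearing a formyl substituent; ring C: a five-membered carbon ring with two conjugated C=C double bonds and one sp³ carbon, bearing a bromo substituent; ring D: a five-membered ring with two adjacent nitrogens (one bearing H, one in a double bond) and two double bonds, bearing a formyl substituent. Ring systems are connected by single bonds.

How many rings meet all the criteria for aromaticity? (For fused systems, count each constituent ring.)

3

Rings A and B form a fused bicyclic system with 10 sp² atoms and 10 π electrons from ring double bonds. 10 = 4(2)+2, so the system is aromatic and both rings count as aromatic (naphthalene).
Ring C has one sp³ carbon, so it is not fully conjugated — not aromatic (cyclopentadiene).
Ring D is fully conjugated (every ring atom contributes a p orbital); 2 ring double bonds (4 π electrons) plus a heteroatom lone pair (2) give 6 π electrons. 6 = 4(1)+2, so ring D is aromatic (pyrazole).
Aromatic: A, B, D. Total: 3.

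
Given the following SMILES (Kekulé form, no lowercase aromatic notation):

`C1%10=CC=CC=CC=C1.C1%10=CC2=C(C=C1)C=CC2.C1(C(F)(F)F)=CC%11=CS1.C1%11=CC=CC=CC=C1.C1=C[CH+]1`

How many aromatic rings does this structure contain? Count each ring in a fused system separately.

3

The SMILES encodes an eight-membered carbon ring with four alternating C=C double bonds; a six-membered carbon ring with three alternating C=C double bonds, fused to a five-membered carbon ring containing one C=C double bond and one sp³ carbon; a five-membered ring of four carbons and one sulfur, with two C=C double bonds; an eight-membered carbon ring with four alternating C=C double bonds; a three-membered all-carbon ring bearing a positive charge on one carbon, with one C=C double bond.
The 8-membered ring has only sp² ring atoms; a planar conformation would have a fully conjugated π system of 8 electrons. But 8 = 4(2), which is 4n not 4n+2, so it is not aromatic (cyclooctatetraene) — cyclooctatetraene distorts into a non-planar tub to avoid antiaromaticity.
The 6-membered ring has a continuous p-orbital overlap around the ring; 3 ring double bonds give 6 π electrons. Since 6 = 4n+2 (n=1), it is aromatic (benzene ring).
The 5-membered ring has one sp³ carbon, so it is not fully conjugated — not aromatic (cyclopentene ring).
The 5-membered ring with one sulfur is planar and fully conjugated; 2 ring double bonds (4 π electrons) plus a heteroatom lone pair (2) give 6 π electrons. Since 6 = 4n+2 (n=1), it is aromatic (thiophene).
The second 8-membered ring has only sp² ring atoms; a planar conformation would have a fully conjugated π system of 8 electrons. But 8 = 4(2), which is 4n not 4n+2, so it is not aromatic (cyclooctatetraene) — cyclooctatetraene distorts into a non-planar tub to avoid antiaromaticity.
The 3-membered ring is fully conjugated (every ring atom contributes a p orbital); 1 ring double bond (2 π electrons) plus the carbocation's empty p orbital (0, but keeps the ring conjugated) give 2 π electrons. 2 = 4(0)+2, so it is aromatic (cyclopropenyl cation).
3 of the 6 rings are aromatic. Total: 3.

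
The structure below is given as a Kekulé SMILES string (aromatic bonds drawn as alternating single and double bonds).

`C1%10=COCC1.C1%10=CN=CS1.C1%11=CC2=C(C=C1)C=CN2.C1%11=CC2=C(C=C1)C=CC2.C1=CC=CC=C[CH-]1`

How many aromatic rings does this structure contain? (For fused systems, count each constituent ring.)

The SMILES encodes a five-membered ring of four carbons and one oxygen, with one C=C double bond and two sp³ carbons; a five-membered ring with a sulfur at position 1 and a nitrogen at position 3 (in a C=N bond), with two double bonds; a six-membered carbon ring with three alternating C=C double bonds, fused to a five-membered ring containing one N–H nitrogen and two C=C double bonds; a six-membered carbon ring with three alternating C=C double bonds, fused to a five-membered carbon ring containing one C=C double bond and one sp³ carbon; a seven-membered all-carbon ring bearing a negative charge on one carbon, with three C=C double bonds.
The 5-membered ring with one oxygen has two sp³ carbons, so it is not fully conjugated — not aromatic (2,3-dihydrofuran).
The 5-membered ring with one sulfur and one =N– is fully conjugated (every ring atom contributes a p orbital); 2 ring double bonds (4 π electrons) plus a heteroatom lone pair (2) give 6 π electrons. 6 = 4(1)+2, so it is aromatic (thiazole).
The fused 6/5-membered bicyclic (with one N–H) is a single π system with 9 sp² atoms and 10 π electrons from ring double bonds plus a heteroatom lone pair. 10 = 4(2)+2, so the system is aromatic and both rings count as aromatic (indole).
The 6-membered ring has a continuous p-orbital overlap around the ring; 3 ring double bonds give 6 π electrons. That satisfies 4n+2 with n=1, so it is aromatic (benzene ring).
The 5-membered ring has one sp³ carbon, so it is not fully conjugated — not aromatic (cyclopentene ring).
The 7-membered ring has only sp² ring atoms; a planar conformation would have a fully conjugated π system of 8 electrons. But 8 = 4(2), which is 4n not 4n+2, so it is not aromatic (cycloheptatrienyl anion).
4 of the 7 rings are aromatic. Total: 4.

4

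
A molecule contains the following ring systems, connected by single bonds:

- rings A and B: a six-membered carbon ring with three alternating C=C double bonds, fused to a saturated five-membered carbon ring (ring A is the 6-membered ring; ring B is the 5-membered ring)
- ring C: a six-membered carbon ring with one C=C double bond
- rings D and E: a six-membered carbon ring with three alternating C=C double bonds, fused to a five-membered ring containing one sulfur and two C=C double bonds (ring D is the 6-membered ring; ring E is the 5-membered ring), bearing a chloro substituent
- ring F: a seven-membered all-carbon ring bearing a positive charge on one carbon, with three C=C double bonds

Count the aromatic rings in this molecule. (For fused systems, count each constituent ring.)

4

Ring A is planar and fully conjugated; 3 ring double bonds give 6 π electrons. 6 = 4(1)+2, so ring A is aromatic (benzene ring).
Ring B has three sp³ carbons, so it is not fully conjugated — not aromatic (cyclopentane ring).
Ring C has four sp³ carbons, so it is not fully conjugated — not aromatic (cyclohexene).
Rings D and E form a fused bicyclic system (with one sulfur) with 9 sp² atoms and 10 π electrons from ring double bonds plus a heteroatom lone pair. 10 = 4(2)+2, so the system is aromatic and both rings count as aromatic (benzothiophene).
Ring F is fully conjugated (every ring atom contributes a p orbital); 3 ring double bonds (6 π electrons) plus the carbocation's empty p orbital (0, but keeps the ring conjugated) give 6 π electrons. Since 6 = 4n+2 (n=1), ring F is aromatic (tropylium cation).
Aromatic: A, D, E, F. Total: 4.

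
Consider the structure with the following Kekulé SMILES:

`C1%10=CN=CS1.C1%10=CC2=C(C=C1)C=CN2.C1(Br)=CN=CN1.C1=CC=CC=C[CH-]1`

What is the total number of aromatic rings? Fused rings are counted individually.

4

The SMILES encodes a five-membered ring with a sulfur at position 1 and a nitrogen at position 3 (in a C=N bond), with two double bonds; a six-membered carbon ring with three alternating C=C double bonds, fused to a five-membered ring containing one N–H nitrogen and two C=C double bonds; a five-membered ring with nitrogens at positions 1 and 3 (one bearing H, one in a C=N bond) and two double bonds; a seven-membered all-carbon ring bearing a negative charge on one carbon, with three C=C double bonds.
The 5-membered ring with one sulfur and one =N– is fully conjugated (every ring atom contributes a p orbital); 2 ring double bonds (4 π electrons) plus a heteroatom lone pair (2) give 6 π electrons. That satisfies 4n+2 with n=1, so it is aromatic (thiazole).
The fused 6/5-membered bicyclic (with one N–H) is a single π system with 9 sp² atoms and 10 π electrons from ring double bonds plus a heteroatom lone pair. 10 = 4(2)+2, so the system is aromatic and both rings count as aromatic (indole).
The 5-membered ring with two nitrogens (one N–H, one =N–) has a continuous p-orbital overlap around the ring; 2 ring double bonds (4 π electrons) plus a heteroatom lone pair (2) give 6 π electrons. 6 = 4(1)+2, so it is aromatic (imidazole).
The 7-membered ring has only sp² ring atoms; a planar conformation would have a fully conjugated π system of 8 electrons. But 8 = 4(2), which is 4n not 4n+2, so it is not aromatic (cycloheptatrienyl anion).
4 of the 5 rings are aromatic. Total: 4.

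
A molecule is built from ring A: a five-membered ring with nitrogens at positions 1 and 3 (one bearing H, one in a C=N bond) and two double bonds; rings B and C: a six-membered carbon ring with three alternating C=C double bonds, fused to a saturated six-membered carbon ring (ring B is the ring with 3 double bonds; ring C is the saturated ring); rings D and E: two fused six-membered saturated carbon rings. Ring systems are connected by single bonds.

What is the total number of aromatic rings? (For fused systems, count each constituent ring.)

2

Ring A is fully conjugated (every ring atom contributes a p orbital); 2 ring double bonds (4 π electrons) plus a heteroatom lone pair (2) give 6 π electrons. 6 = 4(1)+2, so ring A is aromatic (imidazole).
Ring B has a continuous p-orbital overlap around the ring; 3 ring double bonds give 6 π electrons. 6 = 4(1)+2, so ring B is aromatic (benzene ring).
Ring C has four sp³ carbons, so it is not fully conjugated — not aromatic (cyclohexane ring).
Ring D has only sp³ atoms, so it is not fully conjugated — not aromatic (cyclohexane ring).
Ring E has only sp³ atoms, so it is not fully conjugated — not aromatic (cyclohexane ring).
Aromatic: A, B. Total: 2.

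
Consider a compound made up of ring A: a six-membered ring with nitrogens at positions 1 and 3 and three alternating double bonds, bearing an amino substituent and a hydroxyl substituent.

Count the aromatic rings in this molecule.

Ring A has a continuous p-orbital overlap around the ring; 3 ring double bonds give 6 π electrons. 6 = 4(1)+2, so ring A is aromatic (pyrimidine).

1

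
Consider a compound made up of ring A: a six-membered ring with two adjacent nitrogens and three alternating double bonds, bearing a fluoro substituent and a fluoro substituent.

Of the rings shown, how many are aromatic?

1

Ring A is fully conjugated (every ring atom contributes a p orbital); 3 ring double bonds give 6 π electrons. Since 6 = 4n+2 (n=1), ring A is aromatic (pyridazine).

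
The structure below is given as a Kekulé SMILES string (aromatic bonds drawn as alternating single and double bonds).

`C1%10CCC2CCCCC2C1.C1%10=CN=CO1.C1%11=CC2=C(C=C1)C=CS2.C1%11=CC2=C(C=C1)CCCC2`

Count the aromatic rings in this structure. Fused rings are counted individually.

The SMILES encodes two fused six-membered saturated carbon rings; a five-membered ring with an oxygen at position 1 and a nitrogen at position 3 (in a C=N bond), with two double bonds; a six-membered carbon ring with three alternating C=C double bonds, fused to a five-membered ring containing one sulfur and two C=C double bonds; a six-membered carbon ring with three alternating C=C double bonds, fused to a saturated six-membered carbon ring.
The 6-membered ring has only sp³ atoms, so it is not fully conjugated — not aromatic (cyclohexane ring).
The second 6-membered ring has only sp³ atoms, so it is not fully conjugated — not aromatic (cyclohexane ring).
The 5-membered ring with one oxygen and one =N– is planar and fully conjugated; 2 ring double bonds (4 π electrons) plus a heteroatom lone pair (2) give 6 π electrons. 6 = 4(1)+2, so it is aromatic (oxazole).
The fused 6/5-membered bicyclic (with one sulfur) is a single π system with 9 sp² atoms and 10 π electrons from ring double bonds plus a heteroatom lone pair. 10 = 4(2)+2, so the system is aromatic and both rings count as aromatic (benzothiophene).
The third 6-membered ring has a continuous p-orbital overlap around the ring; 3 ring double bonds give 6 π electrons. That satisfies 4n+2 with n=1, so it is aromatic (benzene ring).
The fourth 6-membered ring has four sp³ carbons, so it is not fully conjugated — not aromatic (cyclohexane ring).
4 of the 7 rings are aromatic. Total: 4.

4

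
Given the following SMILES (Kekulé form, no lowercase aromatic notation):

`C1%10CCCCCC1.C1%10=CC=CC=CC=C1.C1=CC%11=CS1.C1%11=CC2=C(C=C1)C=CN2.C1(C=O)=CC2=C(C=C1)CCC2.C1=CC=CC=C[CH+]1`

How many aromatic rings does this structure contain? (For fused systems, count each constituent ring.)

The SMILES encodes a seven-membered saturated carbon ring; an eight-membered carbon ring with four alternating C=C double bonds; a five-membered ring of four carbons and one sulfur, with two C=C double bonds; a six-membered carbon ring with three alternating C=C double bonds, fused to a five-membered ring containing one N–H nitrogen and two C=C double bonds; a six-membered carbon ring with three alternating C=C double bonds, fused to a saturated five-membered carbon ring; a seven-membered all-carbon ring bearing a positive charge on one carbon, with three C=C double bonds.
The 7-membered ring has only sp³ atoms, so it is not fully conjugated — not aromatic (cycloheptane).
The 8-membered ring has only sp² ring atoms; a planar conformation would have a fully conjugated π system of 8 electrons. But 8 = 4(2), which is 4n not 4n+2, so it is not aromatic (cyclooctatetraene) — cyclooctatetraene distorts into a non-planar tub to avoid antiaromaticity.
The 5-membered ring with one sulfur has a continuous p-orbital overlap around the ring; 2 ring double bonds (4 π electrons) plus a heteroatom lone pair (2) give 6 π electrons. Since 6 = 4n+2 (n=1), it is aromatic (thiophene).
The fused 6/5-membered bicyclic (with one N–H) is a single π system with 9 sp² atoms and 10 π electrons from ring double bonds plus a heteroatom lone pair. 10 = 4(2)+2, so the system is aromatic and both rings count as aromatic (indole).
The 6-membered ring is planar and fully conjugated; 3 ring double bonds give 6 π electrons. 6 = 4(1)+2, so it is aromatic (benzene ring).
The 5-membered ring has three sp³ carbons, so it is not fully conjugated — not aromatic (cyclopentane ring).
The second 7-membered ring is fully conjugated (every ring atom contributes a p orbital); 3 ring double bonds (6 π electrons) plus the carbocation's empty p orbital (0, but keeps the ring conjugated) give 6 π electrons. 6 = 4(1)+2, so it is aromatic (tropylium cation).
5 of the 8 rings are aromatic. Total: 5.

5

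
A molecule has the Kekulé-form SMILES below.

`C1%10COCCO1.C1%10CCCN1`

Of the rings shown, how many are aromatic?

The SMILES encodes a six-membered saturated ring with oxygens at positions 1 and 4; a five-membered saturated ring of four carbons and one N–H nitrogen.
The 6-membered ring with two oxygens (1,4) has only sp³ atoms, so it is not fully conjugated — not aromatic (1,4-dioxane).
The 5-membered ring with one N–H has only sp³ atoms, so it is not fully conjugated — not aromatic (pyrrolidine).
None of the rings are aromatic. Total: 0.

0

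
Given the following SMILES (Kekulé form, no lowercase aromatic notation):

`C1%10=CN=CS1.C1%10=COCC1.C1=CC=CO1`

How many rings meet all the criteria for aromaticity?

The SMILES encodes a five-membered ring with a sulfur at position 1 and a nitrogen at position 3 (in a C=N bond), with two double bonds; a five-membered ring of four carbons and one oxygen, with one C=C double bond and two sp³ carbons; a five-membered ring of four carbons and one oxygen, with two C=C double bonds.
The 5-membered ring with one sulfur and one =N– has a continuous p-orbital overlap around the ring; 2 ring double bonds (4 π electrons) plus a heteroatom lone pair (2) give 6 π electrons. 6 = 4(1)+2, so it is aromatic (thiazole).
The 5-membered ring with one oxygen has two sp³ carbons, so it is not fully conjugated — not aromatic (2,3-dihydrofuran).
The second 5-membered ring with one oxygen is planar and fully conjugated; 2 ring double bonds (4 π electrons) plus a heteroatom lone pair (2) give 6 π electrons. 6 = 4(1)+2, so it is aromatic (furan).
2 of the 3 rings are aromatic. Total: 2.

2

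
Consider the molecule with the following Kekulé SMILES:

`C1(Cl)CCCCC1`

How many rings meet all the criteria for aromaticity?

The SMILES encodes a six-membered saturated carbon ring.
The 6-membered ring has only sp³ atoms, so it is not fully conjugated — not aromatic (cyclohexane).

0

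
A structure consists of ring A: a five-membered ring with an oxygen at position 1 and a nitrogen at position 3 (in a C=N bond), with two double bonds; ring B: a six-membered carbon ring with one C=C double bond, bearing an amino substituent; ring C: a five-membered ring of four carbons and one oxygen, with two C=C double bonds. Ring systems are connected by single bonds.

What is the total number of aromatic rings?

2

Ring A has a continuous p-orbital overlap around the ring; 2 ring double bonds (4 π electrons) plus a heteroatom lone pair (2) give 6 π electrons. 6 = 4(1)+2, so ring A is aromatic (oxazole).
Ring B has four sp³ carbons, so it is not fully conjugated — not aromatic (cyclohexene).
Ring C is fully conjugated (every ring atom contributes a p orbital); 2 ring double bonds (4 π electrons) plus a heteroatom lone pair (2) give 6 π electrons. Since 6 = 4n+2 (n=1), ring C is aromatic (furan).
Aromatic: A, C. Total: 2.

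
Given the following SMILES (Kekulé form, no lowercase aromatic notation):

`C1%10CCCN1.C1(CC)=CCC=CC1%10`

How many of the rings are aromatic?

0

The SMILES encodes a five-membered saturated ring of four carbons and one N–H nitrogen; a six-membered carbon ring with two isolated C=C double bonds and two sp³ carbons.
The 5-membered ring with one N–H has only sp³ atoms, so it is not fully conjugated — not aromatic (pyrrolidine).
The 6-membered ring has two sp³ carbons, so it is not fully conjugated — not aromatic (1,4-cyclohexadiene).
None of the rings are aromatic. Total: 0.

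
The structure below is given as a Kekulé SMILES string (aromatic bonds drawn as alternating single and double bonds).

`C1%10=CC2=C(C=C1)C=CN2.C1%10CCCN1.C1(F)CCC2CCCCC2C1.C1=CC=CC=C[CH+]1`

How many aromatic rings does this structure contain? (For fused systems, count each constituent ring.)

The SMILES encodes a six-membered carbon ring with three alternating C=C double bonds, fused to a five-membered ring containing one N–H nitrogen and two C=C double bonds; a five-membered saturated ring of four carbons and one N–H nitrogen; two fused six-membered saturated carbon rings; a seven-membered all-carbon ring bearing a positive charge on one carbon, with three C=C double bonds.
The fused 6/5-membered bicyclic (with one N–H) is a single π system with 9 sp² atoms and 10 π electrons from ring double bonds plus a heteroatom lone pair. 10 = 4(2)+2, so the system is aromatic and both rings count as aromatic (indole).
The 5-membered ring with one N–H has only sp³ atoms, so it is not fully conjugated — not aromatic (pyrrolidine).
The 6-membered ring has only sp³ atoms, so it is not fully conjugated — not aromatic (cyclohexane ring).
The second 6-membered ring has only sp³ atoms, so it is not fully conjugated — not aromatic (cyclohexane ring).
The 7-membered ring is planar and fully conjugated; 3 ring double bonds (6 π electrons) plus the carbocation's empty p orbital (0, but keeps the ring conjugated) give 6 π electrons. Since 6 = 4n+2 (n=1), it is aromatic (tropylium cation).
3 of the 6 rings are aromatic. Total: 3.

3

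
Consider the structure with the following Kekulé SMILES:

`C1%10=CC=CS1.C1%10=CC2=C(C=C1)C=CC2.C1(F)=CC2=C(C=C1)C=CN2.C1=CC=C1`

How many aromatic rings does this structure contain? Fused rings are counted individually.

4

The SMILES encodes a five-membered ring of four carbons and one sulfur, with two C=C double bonds; a six-membered carbon ring with three alternating C=C double bonds, fused to a five-membered carbon ring containing one C=C double bond and one sp³ carbon; a six-membered carbon ring with three alternating C=C double bonds, fused to a five-membered ring containing one N–H nitrogen and two C=C double bonds; a four-membered carbon ring with two alternating C=C double bonds.
The 5-membered ring with one sulfur has a continuous p-orbital overlap around the ring; 2 ring double bonds (4 π electrons) plus a heteroatom lone pair (2) give 6 π electrons. 6 = 4(1)+2, so it is aromatic (thiophene).
The 6-membered ring has a continuous p-orbital overlap around the ring; 3 ring double bonds give 6 π electrons. That satisfies 4n+2 with n=1, so it is aromatic (benzene ring).
The 5-membered ring has one sp³ carbon, so it is not fully conjugated — not aromatic (cyclopentene ring).
The fused 6/5-membered bicyclic (with one N–H) is a single π system with 9 sp² atoms and 10 π electrons from ring double bonds plus a heteroatom lone pair. 10 = 4(2)+2, so the system is aromatic and both rings count as aromatic (indole).
The 4-membered ring has only sp² ring atoms; a planar conformation would have a fully conjugated π system of 4 electrons. But 4 = 4(1), which is 4n not 4n+2, so it is not aromatic (cyclobutadiene) — cyclobutadiene is antiaromatic and distorts to a rectangle.
4 of the 6 rings are aromatic. Total: 4.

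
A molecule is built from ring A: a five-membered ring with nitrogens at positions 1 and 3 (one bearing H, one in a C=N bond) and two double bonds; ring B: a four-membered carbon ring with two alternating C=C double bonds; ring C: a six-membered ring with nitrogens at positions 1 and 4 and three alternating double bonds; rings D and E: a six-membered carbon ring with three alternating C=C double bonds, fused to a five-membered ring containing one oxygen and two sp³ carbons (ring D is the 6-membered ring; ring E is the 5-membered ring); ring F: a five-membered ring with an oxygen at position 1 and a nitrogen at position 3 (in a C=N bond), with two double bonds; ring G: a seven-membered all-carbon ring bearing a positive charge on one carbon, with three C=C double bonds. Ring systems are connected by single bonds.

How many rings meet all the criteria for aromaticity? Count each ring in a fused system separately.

5

Ring A is planar and fully conjugated; 2 ring double bonds (4 π electrons) plus a heteroatom lone pair (2) give 6 π electrons. Since 6 = 4n+2 (n=1), ring A is aromatic (imidazole).
Ring B has only sp² ring atoms; a planar conformation would have a fully conjugated π system of 4 electrons. But 4 = 4(1), which is 4n not 4n+2, so ring B is not aromatic (cyclobutadiene) — cyclobutadiene is antiaromatic and distorts to a rectangle.
Ring C has a continuous p-orbital overlap around the ring; 3 ring double bonds give 6 π electrons. 6 = 4(1)+2, so ring C is aromatic (pyrazine).
Ring D has a continuous p-orbital overlap around the ring; 3 ring double bonds give 6 π electrons. Since 6 = 4n+2 (n=1), ring D is aromatic (benzene ring).
Ring E has two sp³ carbons, so it is not fully conjugated — not aromatic (oxolane ring).
Ring F is planar and fully conjugated; 2 ring double bonds (4 π electrons) plus a heteroatom lone pair (2) give 6 π electrons. Since 6 = 4n+2 (n=1), ring F is aromatic (oxazole).
Ring G is planar and fully conjugated; 3 ring double bonds (6 π electrons) plus the carbocation's empty p orbital (0, but keeps the ring conjugated) give 6 π electrons. 6 = 4(1)+2, so ring G is aromatic (tropylium cation).
Aromatic: A, C, D, F, G. Total: 5.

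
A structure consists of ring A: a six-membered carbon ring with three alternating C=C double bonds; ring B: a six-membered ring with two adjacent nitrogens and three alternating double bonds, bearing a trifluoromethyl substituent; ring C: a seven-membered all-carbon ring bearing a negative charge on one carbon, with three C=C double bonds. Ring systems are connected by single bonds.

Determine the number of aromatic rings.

2

Ring A has a continuous p-orbital overlap around the ring; 3 ring double bonds give 6 π electrons. 6 = 4(1)+2, so ring A is aromatic (benzene).
Ring B is planar and fully conjugated; 3 ring double bonds give 6 π electrons. 6 = 4(1)+2, so ring B is aromatic (pyridazine).
Ring C has only sp² ring atoms; a planar conformation would have a fully conjugated π system of 8 electrons. But 8 = 4(2), which is 4n not 4n+2, so ring C is not aromatic (cycloheptatrienyl anion).
Aromatic: A, B. Total: 2.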